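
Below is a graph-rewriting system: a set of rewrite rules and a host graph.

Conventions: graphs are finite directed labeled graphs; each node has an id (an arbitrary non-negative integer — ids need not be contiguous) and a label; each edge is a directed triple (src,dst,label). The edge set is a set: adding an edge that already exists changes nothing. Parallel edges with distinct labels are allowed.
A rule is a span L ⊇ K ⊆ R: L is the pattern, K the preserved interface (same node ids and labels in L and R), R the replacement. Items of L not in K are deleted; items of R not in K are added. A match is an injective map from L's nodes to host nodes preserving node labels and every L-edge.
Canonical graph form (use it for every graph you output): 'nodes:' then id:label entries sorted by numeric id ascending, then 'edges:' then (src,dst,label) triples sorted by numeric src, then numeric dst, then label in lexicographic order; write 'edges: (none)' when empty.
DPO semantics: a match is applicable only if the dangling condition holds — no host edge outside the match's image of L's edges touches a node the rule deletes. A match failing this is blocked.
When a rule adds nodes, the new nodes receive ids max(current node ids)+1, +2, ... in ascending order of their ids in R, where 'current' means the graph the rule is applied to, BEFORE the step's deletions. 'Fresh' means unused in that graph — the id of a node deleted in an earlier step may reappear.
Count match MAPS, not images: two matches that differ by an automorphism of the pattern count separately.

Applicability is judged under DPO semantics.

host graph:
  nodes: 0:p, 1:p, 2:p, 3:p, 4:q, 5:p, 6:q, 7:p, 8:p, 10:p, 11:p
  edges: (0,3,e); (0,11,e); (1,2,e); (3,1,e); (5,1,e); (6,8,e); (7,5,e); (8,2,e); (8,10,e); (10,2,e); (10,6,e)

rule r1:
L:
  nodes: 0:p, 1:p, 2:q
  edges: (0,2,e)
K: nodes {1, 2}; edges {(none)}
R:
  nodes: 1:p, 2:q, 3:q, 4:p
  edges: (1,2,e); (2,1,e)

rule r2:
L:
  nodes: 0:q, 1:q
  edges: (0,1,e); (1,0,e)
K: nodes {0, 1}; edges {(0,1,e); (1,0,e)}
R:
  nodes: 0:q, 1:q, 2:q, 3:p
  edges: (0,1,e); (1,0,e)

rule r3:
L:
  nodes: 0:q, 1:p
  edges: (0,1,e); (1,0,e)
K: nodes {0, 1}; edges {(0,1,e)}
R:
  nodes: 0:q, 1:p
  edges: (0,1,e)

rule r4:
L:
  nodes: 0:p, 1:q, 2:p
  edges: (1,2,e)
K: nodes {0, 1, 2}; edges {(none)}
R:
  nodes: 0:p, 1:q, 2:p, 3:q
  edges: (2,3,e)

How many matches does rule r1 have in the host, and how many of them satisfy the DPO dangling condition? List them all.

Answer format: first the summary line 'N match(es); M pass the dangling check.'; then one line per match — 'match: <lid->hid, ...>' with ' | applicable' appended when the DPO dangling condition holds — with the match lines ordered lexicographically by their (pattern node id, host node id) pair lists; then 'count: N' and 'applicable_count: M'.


8 match(es); 0 pass the dangling check.
match: 0->10, 1->0, 2->6
match: 0->10, 1->1, 2->6
match: 0->10, 1->2, 2->6
match: 0->10, 1->3, 2->6
match: 0->10, 1->5, 2->6
match: 0->10, 1->7, 2->6
match: 0->10, 1->8, 2->6
match: 0->10, 1->11, 2->6
count: 8
applicable_count: 0


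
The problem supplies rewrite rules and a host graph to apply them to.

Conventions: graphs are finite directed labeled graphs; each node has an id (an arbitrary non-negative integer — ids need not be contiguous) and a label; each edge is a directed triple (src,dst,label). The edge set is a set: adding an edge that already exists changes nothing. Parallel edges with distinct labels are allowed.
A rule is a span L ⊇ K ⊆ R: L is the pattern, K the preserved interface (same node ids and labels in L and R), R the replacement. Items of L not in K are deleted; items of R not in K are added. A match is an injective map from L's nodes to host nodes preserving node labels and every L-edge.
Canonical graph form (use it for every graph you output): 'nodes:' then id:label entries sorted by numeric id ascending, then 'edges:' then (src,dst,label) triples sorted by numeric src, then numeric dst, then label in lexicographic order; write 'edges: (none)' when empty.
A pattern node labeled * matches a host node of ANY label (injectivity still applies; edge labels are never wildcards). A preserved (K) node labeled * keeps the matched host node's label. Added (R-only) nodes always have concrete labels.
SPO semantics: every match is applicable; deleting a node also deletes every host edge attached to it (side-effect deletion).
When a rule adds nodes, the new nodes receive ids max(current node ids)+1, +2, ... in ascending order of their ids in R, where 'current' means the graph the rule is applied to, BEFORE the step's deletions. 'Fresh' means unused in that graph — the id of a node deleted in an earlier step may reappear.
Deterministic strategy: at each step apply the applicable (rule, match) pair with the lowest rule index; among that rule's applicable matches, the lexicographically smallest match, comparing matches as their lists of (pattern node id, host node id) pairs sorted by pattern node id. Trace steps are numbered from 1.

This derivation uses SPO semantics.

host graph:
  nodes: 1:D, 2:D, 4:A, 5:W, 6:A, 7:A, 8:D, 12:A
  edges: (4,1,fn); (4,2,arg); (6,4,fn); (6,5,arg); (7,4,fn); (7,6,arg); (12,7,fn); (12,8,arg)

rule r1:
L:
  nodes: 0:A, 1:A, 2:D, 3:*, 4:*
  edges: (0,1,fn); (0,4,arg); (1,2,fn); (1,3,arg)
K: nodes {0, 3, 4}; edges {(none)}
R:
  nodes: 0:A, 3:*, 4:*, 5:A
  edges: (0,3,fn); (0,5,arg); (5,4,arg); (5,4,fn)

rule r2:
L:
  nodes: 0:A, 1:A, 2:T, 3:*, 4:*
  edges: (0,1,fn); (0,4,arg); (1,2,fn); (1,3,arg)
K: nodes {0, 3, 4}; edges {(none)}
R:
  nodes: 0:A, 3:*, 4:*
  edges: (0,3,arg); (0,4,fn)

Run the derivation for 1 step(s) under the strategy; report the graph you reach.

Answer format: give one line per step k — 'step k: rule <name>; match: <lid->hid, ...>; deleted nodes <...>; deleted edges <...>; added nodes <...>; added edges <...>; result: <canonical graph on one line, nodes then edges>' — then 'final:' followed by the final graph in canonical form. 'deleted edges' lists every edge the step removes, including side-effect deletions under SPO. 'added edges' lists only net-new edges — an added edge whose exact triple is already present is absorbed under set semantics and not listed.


step 1: rule r1; match: 0->6, 1->4, 2->1, 3->2, 4->5; deleted nodes 1, 4; deleted edges (4,1,fn); (4,2,arg); (6,4,fn); (6,5,arg); (7,4,fn); added nodes 13; added edges (6,2,fn); (6,13,arg); (13,5,arg); (13,5,fn); result: nodes: 2:D, 5:W, 6:A, 7:A, 8:D, 12:A, 13:A edges: (6,2,fn); (6,13,arg); (7,6,arg); (12,7,fn); (12,8,arg); (13,5,arg); (13,5,fn)
final:
nodes: 2:D, 5:W, 6:A, 7:A, 8:D, 12:A, 13:A
edges: (6,2,fn); (6,13,arg); (7,6,arg); (12,7,fn); (12,8,arg); (13,5,arg); (13,5,fn)


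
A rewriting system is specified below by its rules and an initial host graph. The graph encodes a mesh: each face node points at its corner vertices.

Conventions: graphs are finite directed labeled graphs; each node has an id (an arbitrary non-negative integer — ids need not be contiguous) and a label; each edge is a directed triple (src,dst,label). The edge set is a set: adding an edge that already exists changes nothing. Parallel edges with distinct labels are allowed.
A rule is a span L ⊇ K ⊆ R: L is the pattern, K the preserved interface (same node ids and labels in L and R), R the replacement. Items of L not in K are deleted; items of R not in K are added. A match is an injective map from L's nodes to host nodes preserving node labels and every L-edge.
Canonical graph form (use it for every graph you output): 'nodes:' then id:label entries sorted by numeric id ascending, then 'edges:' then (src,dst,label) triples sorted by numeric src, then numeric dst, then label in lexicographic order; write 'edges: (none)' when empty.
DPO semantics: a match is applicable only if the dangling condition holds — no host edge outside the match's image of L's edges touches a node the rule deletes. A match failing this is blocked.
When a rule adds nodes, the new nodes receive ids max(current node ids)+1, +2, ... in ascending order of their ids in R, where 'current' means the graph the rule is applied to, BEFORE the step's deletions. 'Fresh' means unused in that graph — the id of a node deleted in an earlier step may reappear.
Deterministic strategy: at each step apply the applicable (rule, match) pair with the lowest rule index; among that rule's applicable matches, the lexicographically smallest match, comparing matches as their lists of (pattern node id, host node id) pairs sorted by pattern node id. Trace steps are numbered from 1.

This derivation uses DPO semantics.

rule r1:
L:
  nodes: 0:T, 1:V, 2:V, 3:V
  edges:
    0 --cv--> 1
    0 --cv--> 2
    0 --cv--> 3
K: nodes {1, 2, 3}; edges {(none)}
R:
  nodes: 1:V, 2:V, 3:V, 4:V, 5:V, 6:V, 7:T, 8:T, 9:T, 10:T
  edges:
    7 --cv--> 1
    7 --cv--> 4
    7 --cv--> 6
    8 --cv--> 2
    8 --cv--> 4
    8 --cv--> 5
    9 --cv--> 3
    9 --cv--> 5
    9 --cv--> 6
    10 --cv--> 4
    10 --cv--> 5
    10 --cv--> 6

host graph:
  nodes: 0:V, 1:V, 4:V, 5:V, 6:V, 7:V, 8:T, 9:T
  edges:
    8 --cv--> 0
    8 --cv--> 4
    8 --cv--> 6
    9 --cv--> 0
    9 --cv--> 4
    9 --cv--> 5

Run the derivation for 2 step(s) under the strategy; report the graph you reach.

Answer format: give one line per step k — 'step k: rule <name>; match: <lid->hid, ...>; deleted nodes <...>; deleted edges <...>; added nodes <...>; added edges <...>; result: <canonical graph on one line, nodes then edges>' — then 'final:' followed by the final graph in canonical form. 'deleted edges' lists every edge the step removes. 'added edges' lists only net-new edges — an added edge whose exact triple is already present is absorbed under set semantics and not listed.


step 1: rule r1; match: 0->8, 1->0, 2->4, 3->6; deleted nodes 8; deleted edges (8,0,cv); (8,4,cv); (8,6,cv); added nodes 10, 11, 12, 13, 14, 15, 16; added edges (13,0,cv); (13,10,cv); (13,12,cv); (14,4,cv); (14,10,cv); (14,11,cv); (15,6,cv); (15,11,cv); (15,12,cv); (16,10,cv); (16,11,cv); (16,12,cv); result: nodes: 0:V, 1:V, 4:V, 5:V, 6:V, 7:V, 9:T, 10:V, 11:V, 12:V, 13:T, 14:T, 15:T, 16:T edges: (9,0,cv); (9,4,cv); (9,5,cv); (13,0,cv); (13,10,cv); (13,12,cv); (14,4,cv); (14,10,cv); (14,11,cv); (15,6,cv); (15,11,cv); (15,12,cv); (16,10,cv); (16,11,cv); (16,12,cv)
step 2: rule r1; match: 0->9, 1->0, 2->4, 3->5; deleted nodes 9; deleted edges (9,0,cv); (9,4,cv); (9,5,cv); added nodes 17, 18, 19, 20, 21, 22, 23; added edges (20,0,cv); (20,17,cv); (20,19,cv); (21,4,cv); (21,17,cv); (21,18,cv); (22,5,cv); (22,18,cv); (22,19,cv); (23,17,cv); (23,18,cv); (23,19,cv); result: nodes: 0:V, 1:V, 4:V, 5:V, 6:V, 7:V, 10:V, 11:V, 12:V, 13:T, 14:T, 15:T, 16:T, 17:V, 18:V, 19:V, 20:T, 21:T, 22:T, 23:T edges: (13,0,cv); (13,10,cv); (13,12,cv); (14,4,cv); (14,10,cv); (14,11,cv); (15,6,cv); (15,11,cv); (15,12,cv); (16,10,cv); (16,11,cv); (16,12,cv); (20,0,cv); (20,17,cv); (20,19,cv); (21,4,cv); (21,17,cv); (21,18,cv); (22,5,cv); (22,18,cv); (22,19,cv); (23,17,cv); (23,18,cv); (23,19,cv)
final:
nodes: 0:V, 1:V, 4:V, 5:V, 6:V, 7:V, 10:V, 11:V, 12:V, 13:T, 14:T, 15:T, 16:T, 17:V, 18:V, 19:V, 20:T, 21:T, 22:T, 23:T
edges: (13,0,cv); (13,10,cv); (13,12,cv); (14,4,cv); (14,10,cv); (14,11,cv); (15,6,cv); (15,11,cv); (15,12,cv); (16,10,cv); (16,11,cv); (16,12,cv); (20,0,cv); (20,17,cv); (20,19,cv); (21,4,cv); (21,17,cv); (21,18,cv); (22,5,cv); (22,18,cv); (22,19,cv); (23,17,cv); (23,18,cv); (23,19,cv)


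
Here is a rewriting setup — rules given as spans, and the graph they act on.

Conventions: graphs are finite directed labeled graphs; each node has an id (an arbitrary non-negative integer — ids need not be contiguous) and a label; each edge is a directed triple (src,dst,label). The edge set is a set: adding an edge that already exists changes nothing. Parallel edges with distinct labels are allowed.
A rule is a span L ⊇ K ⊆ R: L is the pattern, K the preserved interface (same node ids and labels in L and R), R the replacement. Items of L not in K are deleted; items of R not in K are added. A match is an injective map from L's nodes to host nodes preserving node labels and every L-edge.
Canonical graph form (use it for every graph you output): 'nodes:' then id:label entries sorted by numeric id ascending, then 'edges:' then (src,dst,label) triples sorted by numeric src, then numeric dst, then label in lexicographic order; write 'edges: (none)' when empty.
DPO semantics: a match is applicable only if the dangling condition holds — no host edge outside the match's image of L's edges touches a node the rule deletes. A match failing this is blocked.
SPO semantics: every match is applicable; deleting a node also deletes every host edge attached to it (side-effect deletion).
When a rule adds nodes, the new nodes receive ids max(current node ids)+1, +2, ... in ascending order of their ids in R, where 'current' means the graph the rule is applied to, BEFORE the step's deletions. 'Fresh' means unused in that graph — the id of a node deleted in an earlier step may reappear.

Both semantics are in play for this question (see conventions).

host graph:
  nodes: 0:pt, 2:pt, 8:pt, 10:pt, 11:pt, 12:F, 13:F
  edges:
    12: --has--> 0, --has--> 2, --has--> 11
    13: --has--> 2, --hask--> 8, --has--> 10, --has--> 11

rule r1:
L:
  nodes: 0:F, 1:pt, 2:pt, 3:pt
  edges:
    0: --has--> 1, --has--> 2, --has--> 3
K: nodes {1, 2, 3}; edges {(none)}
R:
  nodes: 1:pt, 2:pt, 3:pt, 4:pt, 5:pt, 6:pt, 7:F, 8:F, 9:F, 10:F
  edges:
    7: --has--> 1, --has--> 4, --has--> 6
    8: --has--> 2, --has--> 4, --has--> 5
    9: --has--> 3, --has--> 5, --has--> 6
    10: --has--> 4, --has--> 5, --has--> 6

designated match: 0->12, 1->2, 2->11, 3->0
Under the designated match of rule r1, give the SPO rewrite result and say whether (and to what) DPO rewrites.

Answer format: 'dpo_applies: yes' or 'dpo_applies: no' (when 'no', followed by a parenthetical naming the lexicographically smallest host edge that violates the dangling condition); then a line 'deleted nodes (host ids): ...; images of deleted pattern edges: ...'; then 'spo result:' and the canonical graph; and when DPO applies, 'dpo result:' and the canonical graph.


dpo_applies: yes
deleted nodes (host ids): 12; images of deleted pattern edges: (12,0,has); (12,2,has); (12,11,has)
spo result:
nodes: 0:pt, 2:pt, 8:pt, 10:pt, 11:pt, 13:F, 14:pt, 15:pt, 16:pt, 17:F, 18:F, 19:F, 20:F
edges: (13,2,has); (13,8,hask); (13,10,has); (13,11,has); (17,2,has); (17,14,has); (17,16,has); (18,11,has); (18,14,has); (18,15,has); (19,0,has); (19,15,has); (19,16,has); (20,14,has); (20,15,has); (20,16,has)
dpo result:
nodes: 0:pt, 2:pt, 8:pt, 10:pt, 11:pt, 13:F, 14:pt, 15:pt, 16:pt, 17:F, 18:F, 19:F, 20:F
edges: (13,2,has); (13,8,hask); (13,10,has); (13,11,has); (17,2,has); (17,14,has); (17,16,has); (18,11,has); (18,14,has); (18,15,has); (19,0,has); (19,15,has); (19,16,has); (20,14,has); (20,15,has); (20,16,has)


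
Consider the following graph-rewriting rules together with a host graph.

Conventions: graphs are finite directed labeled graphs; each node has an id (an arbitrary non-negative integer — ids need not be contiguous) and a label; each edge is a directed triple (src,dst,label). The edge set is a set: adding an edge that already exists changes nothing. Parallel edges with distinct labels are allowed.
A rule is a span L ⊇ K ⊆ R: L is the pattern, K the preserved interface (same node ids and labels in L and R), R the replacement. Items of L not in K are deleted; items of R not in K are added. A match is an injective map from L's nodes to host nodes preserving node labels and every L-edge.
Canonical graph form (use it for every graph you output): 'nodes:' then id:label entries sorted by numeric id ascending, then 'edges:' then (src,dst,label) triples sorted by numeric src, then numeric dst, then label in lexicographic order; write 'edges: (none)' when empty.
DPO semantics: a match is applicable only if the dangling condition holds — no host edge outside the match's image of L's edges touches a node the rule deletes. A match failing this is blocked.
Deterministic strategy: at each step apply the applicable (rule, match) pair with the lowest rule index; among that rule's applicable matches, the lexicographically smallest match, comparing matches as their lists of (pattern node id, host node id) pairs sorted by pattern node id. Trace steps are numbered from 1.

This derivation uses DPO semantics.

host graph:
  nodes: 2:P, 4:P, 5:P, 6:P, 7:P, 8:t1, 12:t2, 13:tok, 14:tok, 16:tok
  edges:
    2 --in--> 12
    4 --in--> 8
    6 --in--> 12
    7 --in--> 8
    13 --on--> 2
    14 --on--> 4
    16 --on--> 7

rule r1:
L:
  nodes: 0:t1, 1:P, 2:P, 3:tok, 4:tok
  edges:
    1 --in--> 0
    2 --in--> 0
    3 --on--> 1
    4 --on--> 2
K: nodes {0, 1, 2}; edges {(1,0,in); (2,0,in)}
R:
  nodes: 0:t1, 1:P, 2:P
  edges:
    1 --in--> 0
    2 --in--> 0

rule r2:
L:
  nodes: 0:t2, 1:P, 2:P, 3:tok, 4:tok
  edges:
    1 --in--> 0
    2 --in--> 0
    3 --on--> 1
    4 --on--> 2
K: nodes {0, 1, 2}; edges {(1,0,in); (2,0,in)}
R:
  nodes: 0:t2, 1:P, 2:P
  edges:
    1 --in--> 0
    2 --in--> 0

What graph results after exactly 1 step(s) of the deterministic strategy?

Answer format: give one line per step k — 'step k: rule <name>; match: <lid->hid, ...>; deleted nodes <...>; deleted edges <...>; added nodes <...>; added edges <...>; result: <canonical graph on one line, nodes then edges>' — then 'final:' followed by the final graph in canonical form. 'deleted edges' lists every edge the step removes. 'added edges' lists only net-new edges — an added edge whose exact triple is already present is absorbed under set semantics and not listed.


step 1: rule r1; match: 0->8, 1->4, 2->7, 3->14, 4->16; deleted nodes 14, 16; deleted edges (14,4,on); (16,7,on); added nodes (none); added edges (none); result: nodes: 2:P, 4:P, 5:P, 6:P, 7:P, 8:t1, 12:t2, 13:tok edges: (2,12,in); (4,8,in); (6,12,in); (7,8,in); (13,2,on)
final:
nodes: 2:P, 4:P, 5:P, 6:P, 7:P, 8:t1, 12:t2, 13:tok
edges: (2,12,in); (4,8,in); (6,12,in); (7,8,in); (13,2,on)


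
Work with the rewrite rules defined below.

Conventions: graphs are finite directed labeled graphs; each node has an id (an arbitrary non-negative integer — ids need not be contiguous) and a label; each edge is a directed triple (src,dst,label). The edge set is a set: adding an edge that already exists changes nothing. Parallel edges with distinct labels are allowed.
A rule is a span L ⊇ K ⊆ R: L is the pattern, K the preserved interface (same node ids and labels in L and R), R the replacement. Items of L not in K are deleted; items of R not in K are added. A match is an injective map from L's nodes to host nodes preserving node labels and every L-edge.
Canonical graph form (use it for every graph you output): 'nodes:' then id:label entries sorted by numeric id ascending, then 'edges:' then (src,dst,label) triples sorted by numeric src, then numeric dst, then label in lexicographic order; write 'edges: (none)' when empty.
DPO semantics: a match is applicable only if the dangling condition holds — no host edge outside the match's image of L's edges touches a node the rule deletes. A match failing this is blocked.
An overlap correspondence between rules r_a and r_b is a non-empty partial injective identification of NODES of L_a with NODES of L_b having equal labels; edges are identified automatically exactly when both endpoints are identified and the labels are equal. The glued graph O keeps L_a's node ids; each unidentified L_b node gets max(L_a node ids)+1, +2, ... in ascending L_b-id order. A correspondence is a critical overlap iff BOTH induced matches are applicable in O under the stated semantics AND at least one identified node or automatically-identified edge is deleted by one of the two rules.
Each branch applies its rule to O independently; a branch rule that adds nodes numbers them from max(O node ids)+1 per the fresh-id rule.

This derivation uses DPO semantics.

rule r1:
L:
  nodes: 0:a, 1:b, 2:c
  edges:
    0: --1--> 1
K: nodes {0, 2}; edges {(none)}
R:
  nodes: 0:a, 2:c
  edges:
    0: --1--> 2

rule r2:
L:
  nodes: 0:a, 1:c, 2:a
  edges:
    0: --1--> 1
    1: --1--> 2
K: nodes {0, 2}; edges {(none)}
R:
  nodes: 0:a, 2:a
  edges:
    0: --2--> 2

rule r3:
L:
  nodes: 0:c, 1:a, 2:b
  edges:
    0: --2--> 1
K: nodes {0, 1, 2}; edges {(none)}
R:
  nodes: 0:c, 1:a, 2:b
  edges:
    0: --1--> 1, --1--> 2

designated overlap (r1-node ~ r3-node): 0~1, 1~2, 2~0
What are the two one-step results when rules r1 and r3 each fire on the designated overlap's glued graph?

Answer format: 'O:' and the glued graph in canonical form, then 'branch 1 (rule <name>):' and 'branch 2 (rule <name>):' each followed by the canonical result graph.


O:
nodes: 0:a, 1:b, 2:c
edges: (0,1,1); (2,0,2)
branch 1 (rule r1):
nodes: 0:a, 2:c
edges: (0,2,1); (2,0,2)
branch 2 (rule r3):
nodes: 0:a, 1:b, 2:c
edges: (0,1,1); (2,0,1); (2,1,1)


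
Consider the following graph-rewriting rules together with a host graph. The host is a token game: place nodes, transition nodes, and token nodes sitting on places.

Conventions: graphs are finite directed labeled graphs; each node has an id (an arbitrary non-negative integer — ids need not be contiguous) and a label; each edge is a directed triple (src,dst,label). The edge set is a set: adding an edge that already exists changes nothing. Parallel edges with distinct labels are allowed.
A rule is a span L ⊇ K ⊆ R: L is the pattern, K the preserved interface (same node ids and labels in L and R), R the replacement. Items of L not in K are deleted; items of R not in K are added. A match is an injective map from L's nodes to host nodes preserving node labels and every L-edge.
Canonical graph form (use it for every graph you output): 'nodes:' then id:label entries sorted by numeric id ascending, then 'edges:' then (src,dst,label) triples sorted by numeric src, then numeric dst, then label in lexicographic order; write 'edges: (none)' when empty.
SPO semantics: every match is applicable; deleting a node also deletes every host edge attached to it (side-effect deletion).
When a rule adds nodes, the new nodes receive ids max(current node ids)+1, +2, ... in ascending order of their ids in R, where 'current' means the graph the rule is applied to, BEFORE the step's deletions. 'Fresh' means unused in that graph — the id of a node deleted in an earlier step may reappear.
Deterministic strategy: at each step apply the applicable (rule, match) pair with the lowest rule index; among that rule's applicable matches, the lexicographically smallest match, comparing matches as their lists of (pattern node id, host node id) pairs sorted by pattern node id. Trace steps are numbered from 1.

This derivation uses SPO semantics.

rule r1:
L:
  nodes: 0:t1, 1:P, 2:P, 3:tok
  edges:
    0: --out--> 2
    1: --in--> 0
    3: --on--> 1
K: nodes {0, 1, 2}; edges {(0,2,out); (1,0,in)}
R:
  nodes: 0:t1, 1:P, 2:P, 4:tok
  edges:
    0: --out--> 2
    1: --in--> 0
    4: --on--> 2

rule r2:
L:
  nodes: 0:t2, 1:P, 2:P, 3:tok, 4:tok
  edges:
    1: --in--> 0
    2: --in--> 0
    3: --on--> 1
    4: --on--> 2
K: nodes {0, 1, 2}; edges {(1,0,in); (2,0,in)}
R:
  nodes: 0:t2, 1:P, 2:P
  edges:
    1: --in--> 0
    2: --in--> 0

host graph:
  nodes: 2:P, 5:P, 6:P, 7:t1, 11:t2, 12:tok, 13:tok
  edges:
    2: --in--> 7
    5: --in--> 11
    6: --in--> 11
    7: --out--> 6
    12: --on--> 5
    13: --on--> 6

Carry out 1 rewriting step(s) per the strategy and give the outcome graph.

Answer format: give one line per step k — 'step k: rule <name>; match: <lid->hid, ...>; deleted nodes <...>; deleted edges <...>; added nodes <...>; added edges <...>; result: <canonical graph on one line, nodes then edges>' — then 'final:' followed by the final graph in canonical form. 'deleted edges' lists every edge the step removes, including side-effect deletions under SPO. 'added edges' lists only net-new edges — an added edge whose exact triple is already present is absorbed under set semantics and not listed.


step 1: rule r2; match: 0->11, 1->5, 2->6, 3->12, 4->13; deleted nodes 12, 13; deleted edges (12,5,on); (13,6,on); added nodes (none); added edges (none); result: nodes: 2:P, 5:P, 6:P, 7:t1, 11:t2 edges: (2,7,in); (5,11,in); (6,11,in); (7,6,out)
final:
nodes: 2:P, 5:P, 6:P, 7:t1, 11:t2
edges: (2,7,in); (5,11,in); (6,11,in); (7,6,out)


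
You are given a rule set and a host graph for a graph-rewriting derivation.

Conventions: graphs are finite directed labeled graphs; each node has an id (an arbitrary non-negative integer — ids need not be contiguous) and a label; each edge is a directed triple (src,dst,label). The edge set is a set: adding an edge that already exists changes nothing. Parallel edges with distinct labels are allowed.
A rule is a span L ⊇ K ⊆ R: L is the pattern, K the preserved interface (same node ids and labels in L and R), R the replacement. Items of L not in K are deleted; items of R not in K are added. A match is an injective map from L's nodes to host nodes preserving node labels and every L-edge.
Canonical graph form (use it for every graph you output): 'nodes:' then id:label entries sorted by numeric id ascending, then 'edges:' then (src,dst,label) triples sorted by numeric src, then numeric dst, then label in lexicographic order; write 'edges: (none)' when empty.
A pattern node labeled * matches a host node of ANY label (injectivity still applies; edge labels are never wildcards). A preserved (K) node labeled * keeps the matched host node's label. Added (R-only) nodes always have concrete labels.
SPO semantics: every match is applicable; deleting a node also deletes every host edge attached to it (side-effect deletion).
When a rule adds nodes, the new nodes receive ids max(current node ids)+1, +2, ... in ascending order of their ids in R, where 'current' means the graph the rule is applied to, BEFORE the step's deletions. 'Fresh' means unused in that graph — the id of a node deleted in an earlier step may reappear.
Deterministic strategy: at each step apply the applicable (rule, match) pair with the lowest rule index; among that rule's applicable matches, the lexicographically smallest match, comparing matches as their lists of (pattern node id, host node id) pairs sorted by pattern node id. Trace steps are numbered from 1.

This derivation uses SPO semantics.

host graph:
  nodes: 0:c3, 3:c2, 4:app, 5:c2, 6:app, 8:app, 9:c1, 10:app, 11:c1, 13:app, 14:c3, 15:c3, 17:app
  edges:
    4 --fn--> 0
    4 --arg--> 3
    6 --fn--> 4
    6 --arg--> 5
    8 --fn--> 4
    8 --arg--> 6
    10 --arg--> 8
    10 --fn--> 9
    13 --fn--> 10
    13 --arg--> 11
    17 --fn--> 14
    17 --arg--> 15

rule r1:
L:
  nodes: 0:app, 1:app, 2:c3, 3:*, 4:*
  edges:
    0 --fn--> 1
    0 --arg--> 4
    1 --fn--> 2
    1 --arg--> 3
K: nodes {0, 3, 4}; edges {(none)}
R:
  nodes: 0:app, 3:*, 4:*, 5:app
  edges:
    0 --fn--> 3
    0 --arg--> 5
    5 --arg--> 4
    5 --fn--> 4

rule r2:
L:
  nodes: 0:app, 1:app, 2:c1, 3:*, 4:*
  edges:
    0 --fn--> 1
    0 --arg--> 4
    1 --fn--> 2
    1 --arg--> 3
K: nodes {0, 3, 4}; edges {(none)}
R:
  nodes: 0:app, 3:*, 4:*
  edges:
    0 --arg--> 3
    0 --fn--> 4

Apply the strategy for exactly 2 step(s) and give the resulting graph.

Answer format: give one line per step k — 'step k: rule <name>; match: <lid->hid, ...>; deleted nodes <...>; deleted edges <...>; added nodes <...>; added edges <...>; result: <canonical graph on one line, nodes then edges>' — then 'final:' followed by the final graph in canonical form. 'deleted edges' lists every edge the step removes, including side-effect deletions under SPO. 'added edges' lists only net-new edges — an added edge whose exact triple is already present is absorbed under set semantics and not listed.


step 1: rule r1; match: 0->6, 1->4, 2->0, 3->3, 4->5; deleted nodes 0, 4; deleted edges (4,0,fn); (4,3,arg); (6,4,fn); (6,5,arg); (8,4,fn); added nodes 18; added edges (6,3,fn); (6,18,arg); (18,5,arg); (18,5,fn); result: nodes: 3:c2, 5:c2, 6:app, 8:app, 9:c1, 10:app, 11:c1, 13:app, 14:c3, 15:c3, 17:app, 18:app edges: (6,3,fn); (6,18,arg); (8,6,arg); (10,8,arg); (10,9,fn); (13,10,fn); (13,11,arg); (17,14,fn); (17,15,arg); (18,5,arg); (18,5,fn)
step 2: rule r2; match: 0->13, 1->10, 2->9, 3->8, 4->11; deleted nodes 9, 10; deleted edges (10,8,arg); (10,9,fn); (13,10,fn); (13,11,arg); added nodes (none); added edges (13,8,arg); (13,11,fn); result: nodes: 3:c2, 5:c2, 6:app, 8:app, 11:c1, 13:app, 14:c3, 15:c3, 17:app, 18:app edges: (6,3,fn); (6,18,arg); (8,6,arg); (13,8,arg); (13,11,fn); (17,14,fn); (17,15,arg); (18,5,arg); (18,5,fn)
final:
nodes: 3:c2, 5:c2, 6:app, 8:app, 11:c1, 13:app, 14:c3, 15:c3, 17:app, 18:app
edges: (6,3,fn); (6,18,arg); (8,6,arg); (13,8,arg); (13,11,fn); (17,14,fn); (17,15,arg); (18,5,arg); (18,5,fn)


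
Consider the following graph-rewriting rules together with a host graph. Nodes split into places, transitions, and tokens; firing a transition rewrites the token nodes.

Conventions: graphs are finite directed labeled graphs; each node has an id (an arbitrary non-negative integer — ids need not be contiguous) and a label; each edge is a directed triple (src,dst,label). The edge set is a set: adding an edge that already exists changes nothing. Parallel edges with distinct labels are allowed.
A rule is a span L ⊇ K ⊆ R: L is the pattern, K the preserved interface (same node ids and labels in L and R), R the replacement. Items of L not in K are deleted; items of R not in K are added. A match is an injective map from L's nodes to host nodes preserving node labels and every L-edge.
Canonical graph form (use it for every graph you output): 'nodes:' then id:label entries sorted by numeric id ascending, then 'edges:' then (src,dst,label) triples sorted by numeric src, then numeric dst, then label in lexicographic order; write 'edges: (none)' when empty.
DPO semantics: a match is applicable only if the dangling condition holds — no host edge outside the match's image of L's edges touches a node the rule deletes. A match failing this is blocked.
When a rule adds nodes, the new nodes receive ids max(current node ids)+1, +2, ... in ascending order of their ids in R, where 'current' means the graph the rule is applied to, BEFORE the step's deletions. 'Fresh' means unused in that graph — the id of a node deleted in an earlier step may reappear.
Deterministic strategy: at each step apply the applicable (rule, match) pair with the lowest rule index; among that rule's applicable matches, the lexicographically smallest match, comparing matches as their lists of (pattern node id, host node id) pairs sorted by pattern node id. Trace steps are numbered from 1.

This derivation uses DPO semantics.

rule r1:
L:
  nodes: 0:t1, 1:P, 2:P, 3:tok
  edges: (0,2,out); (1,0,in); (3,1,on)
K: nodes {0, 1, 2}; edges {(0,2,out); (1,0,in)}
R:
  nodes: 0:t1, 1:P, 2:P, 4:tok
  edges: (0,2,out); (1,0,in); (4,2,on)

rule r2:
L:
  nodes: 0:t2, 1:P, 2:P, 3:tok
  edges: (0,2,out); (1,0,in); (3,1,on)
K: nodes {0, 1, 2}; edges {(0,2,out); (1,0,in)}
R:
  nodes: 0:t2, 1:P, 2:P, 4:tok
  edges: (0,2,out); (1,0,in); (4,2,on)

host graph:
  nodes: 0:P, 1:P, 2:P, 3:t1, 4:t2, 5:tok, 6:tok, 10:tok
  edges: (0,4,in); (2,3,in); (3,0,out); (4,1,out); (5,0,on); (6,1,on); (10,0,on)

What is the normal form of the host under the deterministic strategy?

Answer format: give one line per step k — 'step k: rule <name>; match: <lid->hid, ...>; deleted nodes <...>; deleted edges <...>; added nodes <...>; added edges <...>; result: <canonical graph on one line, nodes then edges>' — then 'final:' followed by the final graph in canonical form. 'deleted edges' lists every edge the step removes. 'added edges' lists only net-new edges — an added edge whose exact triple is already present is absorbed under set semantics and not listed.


step 1: rule r2; match: 0->4, 1->0, 2->1, 3->5; deleted nodes 5; deleted edges (5,0,on); added nodes 11; added edges (11,1,on); result: nodes: 0:P, 1:P, 2:P, 3:t1, 4:t2, 6:tok, 10:tok, 11:tok edges: (0,4,in); (2,3,in); (3,0,out); (4,1,out); (6,1,on); (10,0,on); (11,1,on)
step 2: rule r2; match: 0->4, 1->0, 2->1, 3->10; deleted nodes 10; deleted edges (10,0,on); added nodes 12; added edges (12,1,on); result: nodes: 0:P, 1:P, 2:P, 3:t1, 4:t2, 6:tok, 11:tok, 12:tok edges: (0,4,in); (2,3,in); (3,0,out); (4,1,out); (6,1,on); (11,1,on); (12,1,on)
final:
nodes: 0:P, 1:P, 2:P, 3:t1, 4:t2, 6:tok, 11:tok, 12:tok
edges: (0,4,in); (2,3,in); (3,0,out); (4,1,out); (6,1,on); (11,1,on); (12,1,on)


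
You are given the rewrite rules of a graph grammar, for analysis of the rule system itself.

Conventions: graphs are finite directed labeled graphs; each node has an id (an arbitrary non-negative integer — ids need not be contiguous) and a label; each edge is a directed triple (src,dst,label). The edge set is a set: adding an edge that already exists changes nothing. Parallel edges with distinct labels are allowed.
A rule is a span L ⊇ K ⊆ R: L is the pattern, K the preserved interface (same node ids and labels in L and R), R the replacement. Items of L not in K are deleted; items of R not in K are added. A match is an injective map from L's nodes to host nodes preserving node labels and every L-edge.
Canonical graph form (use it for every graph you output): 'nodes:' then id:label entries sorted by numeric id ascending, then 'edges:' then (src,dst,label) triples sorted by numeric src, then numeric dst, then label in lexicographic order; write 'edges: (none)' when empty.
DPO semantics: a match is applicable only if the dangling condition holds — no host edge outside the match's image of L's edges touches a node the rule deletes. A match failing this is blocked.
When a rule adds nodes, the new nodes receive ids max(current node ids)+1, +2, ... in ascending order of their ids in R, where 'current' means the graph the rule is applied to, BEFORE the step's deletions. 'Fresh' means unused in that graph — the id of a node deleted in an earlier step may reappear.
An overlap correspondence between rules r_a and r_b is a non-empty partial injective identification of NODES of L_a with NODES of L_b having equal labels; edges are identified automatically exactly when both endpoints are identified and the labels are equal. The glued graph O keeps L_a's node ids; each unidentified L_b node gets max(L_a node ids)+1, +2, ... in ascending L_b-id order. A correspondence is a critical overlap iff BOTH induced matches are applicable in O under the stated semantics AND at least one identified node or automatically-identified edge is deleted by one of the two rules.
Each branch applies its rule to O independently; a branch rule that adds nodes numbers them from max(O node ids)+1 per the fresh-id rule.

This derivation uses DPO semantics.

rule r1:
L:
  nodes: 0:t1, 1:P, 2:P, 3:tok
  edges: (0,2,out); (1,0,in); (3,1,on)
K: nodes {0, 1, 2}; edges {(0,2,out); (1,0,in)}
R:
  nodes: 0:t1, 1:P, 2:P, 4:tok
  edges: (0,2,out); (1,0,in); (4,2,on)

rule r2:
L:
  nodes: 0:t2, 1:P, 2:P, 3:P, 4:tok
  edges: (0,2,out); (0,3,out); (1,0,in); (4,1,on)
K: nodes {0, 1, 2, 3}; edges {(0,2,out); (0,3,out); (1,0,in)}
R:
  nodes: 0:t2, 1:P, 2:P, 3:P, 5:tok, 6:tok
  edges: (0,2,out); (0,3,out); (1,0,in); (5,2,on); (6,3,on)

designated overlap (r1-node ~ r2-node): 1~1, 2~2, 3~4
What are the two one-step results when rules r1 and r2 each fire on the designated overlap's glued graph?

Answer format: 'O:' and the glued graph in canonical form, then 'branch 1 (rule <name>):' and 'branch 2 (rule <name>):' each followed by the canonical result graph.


O:
nodes: 0:t1, 1:P, 2:P, 3:tok, 4:t2, 5:P
edges: (0,2,out); (1,0,in); (1,4,in); (3,1,on); (4,2,out); (4,5,out)
branch 1 (rule r1):
nodes: 0:t1, 1:P, 2:P, 4:t2, 5:P, 6:tok
edges: (0,2,out); (1,0,in); (1,4,in); (4,2,out); (4,5,out); (6,2,on)
branch 2 (rule r2):
nodes: 0:t1, 1:P, 2:P, 4:t2, 5:P, 6:tok, 7:tok
edges: (0,2,out); (1,0,in); (1,4,in); (4,2,out); (4,5,out); (6,2,on); (7,5,on)


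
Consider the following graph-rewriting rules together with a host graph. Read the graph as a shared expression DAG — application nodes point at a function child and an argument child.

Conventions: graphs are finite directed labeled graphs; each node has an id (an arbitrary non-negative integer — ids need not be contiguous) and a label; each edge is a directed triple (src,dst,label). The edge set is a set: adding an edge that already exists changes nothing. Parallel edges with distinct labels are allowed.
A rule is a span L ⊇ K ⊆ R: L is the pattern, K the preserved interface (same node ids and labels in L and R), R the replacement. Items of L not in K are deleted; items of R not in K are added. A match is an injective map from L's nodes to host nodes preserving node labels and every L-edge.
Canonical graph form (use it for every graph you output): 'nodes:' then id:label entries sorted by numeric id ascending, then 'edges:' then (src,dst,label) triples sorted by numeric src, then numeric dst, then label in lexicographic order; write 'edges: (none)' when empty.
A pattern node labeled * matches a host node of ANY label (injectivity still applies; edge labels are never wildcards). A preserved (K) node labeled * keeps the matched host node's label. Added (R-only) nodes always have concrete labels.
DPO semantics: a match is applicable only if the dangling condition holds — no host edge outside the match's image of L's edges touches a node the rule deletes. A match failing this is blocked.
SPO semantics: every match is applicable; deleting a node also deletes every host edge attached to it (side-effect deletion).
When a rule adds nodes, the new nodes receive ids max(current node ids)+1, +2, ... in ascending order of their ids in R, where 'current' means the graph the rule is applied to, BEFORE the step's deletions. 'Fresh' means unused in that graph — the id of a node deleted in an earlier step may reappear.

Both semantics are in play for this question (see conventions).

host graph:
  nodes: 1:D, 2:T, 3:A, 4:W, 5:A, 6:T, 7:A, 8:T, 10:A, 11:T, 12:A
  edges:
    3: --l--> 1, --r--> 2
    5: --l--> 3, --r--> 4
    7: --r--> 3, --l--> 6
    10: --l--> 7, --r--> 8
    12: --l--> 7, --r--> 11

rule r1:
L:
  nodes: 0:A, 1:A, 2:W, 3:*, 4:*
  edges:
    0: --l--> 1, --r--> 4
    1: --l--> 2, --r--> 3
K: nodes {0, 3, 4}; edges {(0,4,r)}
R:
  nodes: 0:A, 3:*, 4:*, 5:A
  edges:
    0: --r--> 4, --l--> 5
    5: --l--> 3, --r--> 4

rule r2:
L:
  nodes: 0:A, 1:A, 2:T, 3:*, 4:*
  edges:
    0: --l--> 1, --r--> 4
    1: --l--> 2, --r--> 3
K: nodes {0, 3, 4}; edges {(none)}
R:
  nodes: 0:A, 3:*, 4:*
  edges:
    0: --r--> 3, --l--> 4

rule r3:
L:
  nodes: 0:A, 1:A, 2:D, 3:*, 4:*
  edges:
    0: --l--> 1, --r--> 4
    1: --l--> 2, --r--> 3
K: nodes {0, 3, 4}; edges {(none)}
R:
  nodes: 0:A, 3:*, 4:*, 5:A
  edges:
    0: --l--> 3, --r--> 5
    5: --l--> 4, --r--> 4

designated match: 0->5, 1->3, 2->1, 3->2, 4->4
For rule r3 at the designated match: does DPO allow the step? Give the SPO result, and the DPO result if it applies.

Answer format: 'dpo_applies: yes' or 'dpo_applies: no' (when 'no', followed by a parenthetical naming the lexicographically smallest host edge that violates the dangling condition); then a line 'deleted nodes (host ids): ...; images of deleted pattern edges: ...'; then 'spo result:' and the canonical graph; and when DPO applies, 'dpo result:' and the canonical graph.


dpo_applies: no
(the rule deletes node 3, which keeps host edge (7,3,r) outside the match image — the dangling condition fails, DPO blocks; SPO proceeds and side-deletes such edges)
deleted nodes (host ids): 1, 3; images of deleted pattern edges: (3,1,l); (3,2,r); (5,3,l); (5,4,r)
spo result:
nodes: 2:T, 4:W, 5:A, 6:T, 7:A, 8:T, 10:A, 11:T, 12:A, 13:A
edges: (5,2,l); (5,13,r); (7,6,l); (10,7,l); (10,8,r); (12,7,l); (12,11,r); (13,4,l); (13,4,r)


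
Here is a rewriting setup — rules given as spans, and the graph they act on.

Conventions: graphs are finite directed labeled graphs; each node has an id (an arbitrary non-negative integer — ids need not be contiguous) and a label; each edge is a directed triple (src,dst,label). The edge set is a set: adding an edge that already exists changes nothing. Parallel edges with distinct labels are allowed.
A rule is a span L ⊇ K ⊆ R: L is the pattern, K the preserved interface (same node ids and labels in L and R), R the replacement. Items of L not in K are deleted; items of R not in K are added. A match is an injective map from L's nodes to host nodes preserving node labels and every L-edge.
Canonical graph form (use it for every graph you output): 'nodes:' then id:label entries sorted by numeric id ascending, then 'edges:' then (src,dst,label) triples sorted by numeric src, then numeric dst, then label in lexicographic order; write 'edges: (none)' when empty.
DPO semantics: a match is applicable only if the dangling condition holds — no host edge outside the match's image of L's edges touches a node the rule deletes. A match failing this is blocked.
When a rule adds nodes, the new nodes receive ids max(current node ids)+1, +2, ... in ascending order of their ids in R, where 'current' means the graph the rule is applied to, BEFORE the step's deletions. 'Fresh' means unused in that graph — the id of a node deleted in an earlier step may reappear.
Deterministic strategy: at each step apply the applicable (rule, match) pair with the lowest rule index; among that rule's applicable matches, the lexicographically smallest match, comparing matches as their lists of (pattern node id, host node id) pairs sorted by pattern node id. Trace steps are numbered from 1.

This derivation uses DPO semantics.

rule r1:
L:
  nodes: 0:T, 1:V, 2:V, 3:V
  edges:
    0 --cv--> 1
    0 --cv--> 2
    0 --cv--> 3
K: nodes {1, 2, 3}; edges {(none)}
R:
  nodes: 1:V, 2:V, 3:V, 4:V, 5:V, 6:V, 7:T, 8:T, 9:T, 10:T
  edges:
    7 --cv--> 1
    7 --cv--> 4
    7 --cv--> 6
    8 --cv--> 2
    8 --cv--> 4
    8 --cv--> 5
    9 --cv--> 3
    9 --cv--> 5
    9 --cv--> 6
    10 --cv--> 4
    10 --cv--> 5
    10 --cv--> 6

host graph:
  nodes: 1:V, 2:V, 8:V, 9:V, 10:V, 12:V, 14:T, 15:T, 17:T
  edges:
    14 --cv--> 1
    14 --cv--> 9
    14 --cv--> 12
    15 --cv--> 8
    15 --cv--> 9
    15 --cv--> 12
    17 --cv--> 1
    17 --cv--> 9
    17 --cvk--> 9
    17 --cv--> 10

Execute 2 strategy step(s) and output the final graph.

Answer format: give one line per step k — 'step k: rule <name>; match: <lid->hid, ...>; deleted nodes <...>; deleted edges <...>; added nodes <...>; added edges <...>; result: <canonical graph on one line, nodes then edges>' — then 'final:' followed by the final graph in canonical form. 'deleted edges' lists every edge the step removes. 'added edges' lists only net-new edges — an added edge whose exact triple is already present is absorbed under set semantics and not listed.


step 1: rule r1; match: 0->14, 1->1, 2->9, 3->12; deleted nodes 14; deleted edges (14,1,cv); (14,9,cv); (14,12,cv); added nodes 18, 19, 20, 21, 22, 23, 24; added edges (21,1,cv); (21,18,cv); (21,20,cv); (22,9,cv); (22,18,cv); (22,19,cv); (23,12,cv); (23,19,cv); (23,20,cv); (24,18,cv); (24,19,cv); (24,20,cv); result: nodes: 1:V, 2:V, 8:V, 9:V, 10:V, 12:V, 15:T, 17:T, 18:V, 19:V, 20:V, 21:T, 22:T, 23:T, 24:T edges: (15,8,cv); (15,9,cv); (15,12,cv); (17,1,cv); (17,9,cv); (17,9,cvk); (17,10,cv); (21,1,cv); (21,18,cv); (21,20,cv); (22,9,cv); (22,18,cv); (22,19,cv); (23,12,cv); (23,19,cv); (23,20,cv); (24,18,cv); (24,19,cv); (24,20,cv)
step 2: rule r1; match: 0->15, 1->8, 2->9, 3->12; deleted nodes 15; deleted edges (15,8,cv); (15,9,cv); (15,12,cv); added nodes 25, 26, 27, 28, 29, 30, 31; added edges (28,8,cv); (28,25,cv); (28,27,cv); (29,9,cv); (29,25,cv); (29,26,cv); (30,12,cv); (30,26,cv); (30,27,cv); (31,25,cv); (31,26,cv); (31,27,cv); result: nodes: 1:V, 2:V, 8:V, 9:V, 10:V, 12:V, 17:T, 18:V, 19:V, 20:V, 21:T, 22:T, 23:T, 24:T, 25:V, 26:V, 27:V, 28:T, 29:T, 30:T, 31:T edges: (17,1,cv); (17,9,cv); (17,9,cvk); (17,10,cv); (21,1,cv); (21,18,cv); (21,20,cv); (22,9,cv); (22,18,cv); (22,19,cv); (23,12,cv); (23,19,cv); (23,20,cv); (24,18,cv); (24,19,cv); (24,20,cv); (28,8,cv); (28,25,cv); (28,27,cv); (29,9,cv); (29,25,cv); (29,26,cv); (30,12,cv); (30,26,cv); (30,27,cv); (31,25,cv); (31,26,cv); (31,27,cv)
final:
nodes: 1:V, 2:V, 8:V, 9:V, 10:V, 12:V, 17:T, 18:V, 19:V, 20:V, 21:T, 22:T, 23:T, 24:T, 25:V, 26:V, 27:V, 28:T, 29:T, 30:T, 31:T
edges: (17,1,cv); (17,9,cv); (17,9,cvk); (17,10,cv); (21,1,cv); (21,18,cv); (21,20,cv); (22,9,cv); (22,18,cv); (22,19,cv); (23,12,cv); (23,19,cv); (23,20,cv); (24,18,cv); (24,19,cv); (24,20,cv); (28,8,cv); (28,25,cv); (28,27,cv); (29,9,cv); (29,25,cv); (29,26,cv); (30,12,cv); (30,26,cv); (30,27,cv); (31,25,cv); (31,26,cv); (31,27,cv)
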